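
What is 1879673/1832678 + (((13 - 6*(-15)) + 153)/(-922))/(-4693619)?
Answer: 4067158400519391/3965472341855402 ≈ 1.0256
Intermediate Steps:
1879673/1832678 + (((13 - 6*(-15)) + 153)/(-922))/(-4693619) = 1879673*(1/1832678) + (((13 + 90) + 153)*(-1/922))*(-1/4693619) = 1879673/1832678 + ((103 + 153)*(-1/922))*(-1/4693619) = 1879673/1832678 + (256*(-1/922))*(-1/4693619) = 1879673/1832678 - 128/461*(-1/4693619) = 1879673/1832678 + 128/2163758359 = 4067158400519391/3965472341855402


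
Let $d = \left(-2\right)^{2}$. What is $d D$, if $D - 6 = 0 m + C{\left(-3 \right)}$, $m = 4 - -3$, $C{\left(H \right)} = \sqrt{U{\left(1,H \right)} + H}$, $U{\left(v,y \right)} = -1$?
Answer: $24 + 8 i \approx 24.0 + 8.0 i$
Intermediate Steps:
$C{\left(H \right)} = \sqrt{-1 + H}$
$m = 7$ ($m = 4 + 3 = 7$)
$d = 4$
$D = 6 + 2 i$ ($D = 6 + \left(0 \cdot 7 + \sqrt{-1 - 3}\right) = 6 + \left(0 + \sqrt{-4}\right) = 6 + \left(0 + 2 i\right) = 6 + 2 i \approx 6.0 + 2.0 i$)
$d D = 4 \left(6 + 2 i\right) = 24 + 8 i$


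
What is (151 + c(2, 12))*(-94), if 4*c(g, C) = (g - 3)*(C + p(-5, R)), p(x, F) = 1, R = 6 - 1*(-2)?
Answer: -27777/2 ≈ -13889.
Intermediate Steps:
R = 8 (R = 6 + 2 = 8)
c(g, C) = (1 + C)*(-3 + g)/4 (c(g, C) = ((g - 3)*(C + 1))/4 = ((-3 + g)*(1 + C))/4 = ((1 + C)*(-3 + g))/4 = (1 + C)*(-3 + g)/4)
(151 + c(2, 12))*(-94) = (151 + (-¾ - ¾*12 + (¼)*2 + (¼)*12*2))*(-94) = (151 + (-¾ - 9 + ½ + 6))*(-94) = (151 - 13/4)*(-94) = (591/4)*(-94) = -27777/2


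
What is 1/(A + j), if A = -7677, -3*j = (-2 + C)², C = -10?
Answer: -1/7725 ≈ -0.00012945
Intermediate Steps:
j = -48 (j = -(-2 - 10)²/3 = -⅓*(-12)² = -⅓*144 = -48)
1/(A + j) = 1/(-7677 - 48) = 1/(-7725) = -1/7725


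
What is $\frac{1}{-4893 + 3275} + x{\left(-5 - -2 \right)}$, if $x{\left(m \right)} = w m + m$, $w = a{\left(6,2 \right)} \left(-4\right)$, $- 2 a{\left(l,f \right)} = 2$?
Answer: $- \frac{24271}{1618} \approx -15.001$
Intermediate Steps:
$a{\left(l,f \right)} = -1$ ($a{\left(l,f \right)} = \left(- \frac{1}{2}\right) 2 = -1$)
$w = 4$ ($w = \left(-1\right) \left(-4\right) = 4$)
$x{\left(m \right)} = 5 m$ ($x{\left(m \right)} = 4 m + m = 5 m$)
$\frac{1}{-4893 + 3275} + x{\left(-5 - -2 \right)} = \frac{1}{-4893 + 3275} + 5 \left(-5 - -2\right) = \frac{1}{-1618} + 5 \left(-5 + 2\right) = - \frac{1}{1618} + 5 \left(-3\right) = - \frac{1}{1618} - 15 = - \frac{24271}{1618}$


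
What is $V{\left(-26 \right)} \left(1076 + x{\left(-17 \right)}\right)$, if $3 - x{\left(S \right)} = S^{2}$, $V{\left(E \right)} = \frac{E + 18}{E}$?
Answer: $\frac{3160}{13} \approx 243.08$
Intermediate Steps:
$V{\left(E \right)} = \frac{18 + E}{E}$
$x{\left(S \right)} = 3 - S^{2}$
$V{\left(-26 \right)} \left(1076 + x{\left(-17 \right)}\right) = \frac{18 - 26}{-26} \left(1076 + \left(3 - \left(-17\right)^{2}\right)\right) = \left(- \frac{1}{26}\right) \left(-8\right) \left(1076 + \left(3 - 289\right)\right) = \frac{4 \left(1076 + \left(3 - 289\right)\right)}{13} = \frac{4 \left(1076 - 286\right)}{13} = \frac{4}{13} \cdot 790 = \frac{3160}{13}$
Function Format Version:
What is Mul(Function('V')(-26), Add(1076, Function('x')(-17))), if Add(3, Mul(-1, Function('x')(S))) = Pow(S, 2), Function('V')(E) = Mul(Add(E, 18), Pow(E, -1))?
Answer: Rational(3160, 13) ≈ 243.08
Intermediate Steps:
Function('V')(E) = Mul(Pow(E, -1), Add(18, E)) (Function('V')(E) = Mul(Add(18, E), Pow(E, -1)) = Mul(Pow(E, -1), Add(18, E)))
Function('x')(S) = Add(3, Mul(-1, Pow(S, 2)))
Mul(Function('V')(-26), Add(1076, Function('x')(-17))) = Mul(Mul(Pow(-26, -1), Add(18, -26)), Add(1076, Add(3, Mul(-1, Pow(-17, 2))))) = Mul(Mul(Rational(-1, 26), -8), Add(1076, Add(3, Mul(-1, 289)))) = Mul(Rational(4, 13), Add(1076, Add(3, -289))) = Mul(Rational(4, 13), Add(1076, -286)) = Mul(Rational(4, 13), 790) = Rational(3160, 13)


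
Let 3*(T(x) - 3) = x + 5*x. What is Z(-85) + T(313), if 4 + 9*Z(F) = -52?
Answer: 5605/9 ≈ 622.78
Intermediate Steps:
Z(F) = -56/9 (Z(F) = -4/9 + (1/9)*(-52) = -4/9 - 52/9 = -56/9)
T(x) = 3 + 2*x (T(x) = 3 + (x + 5*x)/3 = 3 + (6*x)/3 = 3 + 2*x)
Z(-85) + T(313) = -56/9 + (3 + 2*313) = -56/9 + (3 + 626) = -56/9 + 629 = 5605/9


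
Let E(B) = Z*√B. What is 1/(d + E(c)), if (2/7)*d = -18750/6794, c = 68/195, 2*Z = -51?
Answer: 9660218750/133465849193 - 784693412*√3315/400397547579 ≈ -0.040457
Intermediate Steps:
Z = -51/2 (Z = (½)*(-51) = -51/2 ≈ -25.500)
c = 68/195 (c = 68*(1/195) = 68/195 ≈ 0.34872)
E(B) = -51*√B/2
d = -65625/6794 (d = 7*(-18750/6794)/2 = 7*(-18750*1/6794)/2 = (7/2)*(-9375/3397) = -65625/6794 ≈ -9.6593)
1/(d + E(c)) = 1/(-65625/6794 - 17*√3315/65)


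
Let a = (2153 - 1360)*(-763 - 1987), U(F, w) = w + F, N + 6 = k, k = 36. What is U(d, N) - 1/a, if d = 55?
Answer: 185363751/2180750 ≈ 85.000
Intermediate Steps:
N = 30 (N = -6 + 36 = 30)
U(F, w) = F + w
a = -2180750 (a = 793*(-2750) = -2180750)
U(d, N) - 1/a = (55 + 30) - 1/(-2180750) = 85 - 1*(-1/2180750) = 85 + 1/2180750 = 185363751/2180750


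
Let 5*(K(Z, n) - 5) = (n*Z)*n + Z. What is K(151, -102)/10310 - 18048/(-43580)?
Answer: 347011994/11232745 ≈ 30.893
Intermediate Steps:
K(Z, n) = 5 + Z/5 + Z*n²/5 (K(Z, n) = 5 + ((n*Z)*n + Z)/5 = 5 + ((Z*n)*n + Z)/5 = 5 + (Z*n² + Z)/5 = 5 + (Z + Z*n²)/5 = 5 + (Z/5 + Z*n²/5) = 5 + Z/5 + Z*n²/5)
K(151, -102)/10310 - 18048/(-43580) = (5 + (⅕)*151 + (⅕)*151*(-102)²)/10310 - 18048/(-43580) = (5 + 151/5 + (⅕)*151*10404)*(1/10310) - 18048*(-1/43580) = (5 + 151/5 + 1571004/5)*(1/10310) + 4512/10895 = 314236*(1/10310) + 4512/10895 = 157118/5155 + 4512/10895 = 347011994/11232745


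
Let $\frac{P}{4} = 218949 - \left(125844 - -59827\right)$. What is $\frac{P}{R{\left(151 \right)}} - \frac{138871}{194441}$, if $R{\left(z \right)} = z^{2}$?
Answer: $\frac{22716032721}{4433449241} \approx 5.1238$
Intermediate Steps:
$P = 133112$ ($P = 4 \left(218949 - \left(125844 - -59827\right)\right) = 4 \left(218949 - \left(125844 + 59827\right)\right) = 4 \left(218949 - 185671\right) = 4 \cdot 33278 = 133112$)
$\frac{P}{R{\left(151 \right)}} - \frac{138871}{194441} = \frac{133112}{151^{2}} - \frac{138871}{194441} = \frac{133112}{22801} - \frac{138871}{194441} = \frac{22716032721}{4433449241}$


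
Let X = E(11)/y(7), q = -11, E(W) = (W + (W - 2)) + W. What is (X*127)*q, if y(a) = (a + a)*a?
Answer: -43307/98 ≈ -441.91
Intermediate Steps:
E(W) = -2 + 3*W (E(W) = (W + (-2 + W)) + W = (-2 + 2*W) + W = -2 + 3*W)
y(a) = 2*a² (y(a) = (2*a)*a = 2*a²)
X = 31/98 (X = (-2 + 3*11)/((2*7²)) = (-2 + 33)/((2*49)) = 31/98 ≈ 0.31633)
(X*127)*q = ((31/98)*127)*(-11) = (3937/98)*(-11) = -43307/98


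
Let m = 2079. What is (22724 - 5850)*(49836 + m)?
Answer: 876013710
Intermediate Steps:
(22724 - 5850)*(49836 + m) = (22724 - 5850)*(49836 + 2079) = 16874*51915 = 876013710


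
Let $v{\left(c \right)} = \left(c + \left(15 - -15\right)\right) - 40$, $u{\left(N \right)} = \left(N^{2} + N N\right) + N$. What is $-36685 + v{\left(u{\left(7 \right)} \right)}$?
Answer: $-36590$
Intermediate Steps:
$u{\left(N \right)} = N + 2 N^{2}$ ($u{\left(N \right)} = \left(N^{2} + N^{2}\right) + N = 2 N^{2} + N = N + 2 N^{2}$)
$v{\left(c \right)} = -10 + c$ ($v{\left(c \right)} = \left(c + \left(15 + 15\right)\right) - 40 = \left(c + 30\right) - 40 = \left(30 + c\right) - 40 = -10 + c$)
$-36685 + v{\left(u{\left(7 \right)} \right)} = -36685 - \left(10 - 7 \left(1 + 2 \cdot 7\right)\right) = -36685 - \left(10 - 7 \left(1 + 14\right)\right) = -36685 + \left(-10 + 7 \cdot 15\right) = -36685 + \left(-10 + 105\right) = -36685 + 95 = -36590$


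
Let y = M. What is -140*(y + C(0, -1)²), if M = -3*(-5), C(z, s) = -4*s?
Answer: -4340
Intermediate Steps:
M = 15
y = 15
-140*(y + C(0, -1)²) = -140*(15 + (-4*(-1))²) = -140*(15 + 4²) = -140*(15 + 16) = -140*31 = -4340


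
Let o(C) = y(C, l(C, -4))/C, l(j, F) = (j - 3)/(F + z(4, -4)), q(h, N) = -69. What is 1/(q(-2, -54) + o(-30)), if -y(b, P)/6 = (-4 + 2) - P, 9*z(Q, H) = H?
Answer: -200/14177 ≈ -0.014107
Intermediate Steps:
z(Q, H) = H/9
l(j, F) = (-3 + j)/(-4/9 + F) (l(j, F) = (j - 3)/(F + (⅑)*(-4)) = (-3 + j)/(F - 4/9) = (-3 + j)/(-4/9 + F))
y(b, P) = 12 + 6*P (y(b, P) = -6*((-4 + 2) - P) = -6*(-2 - P) = 12 + 6*P)
o(C) = (321/20 - 27*C/20)/C (o(C) = (12 + 6*(9*(-3 + C)/(-4 + 9*(-4))))/C = (12 + 6*(9*(-3 + C)/(-4 - 36)))/C = (12 + 6*(9*(-3 + C)/(-40)))/C = (12 + 6*(9*(-1/40)*(-3 + C)))/C = (12 + 6*(27/40 - 9*C/40))/C = (12 + (81/20 - 27*C/20))/C = (321/20 - 27*C/20)/C)
1/(q(-2, -54) + o(-30)) = 1/(-69 + (3/20)*(107 - 9*(-30))/(-30)) = 1/(-69 + (3/20)*(-1/30)*(107 + 270)) = 1/(-69 + (3/20)*(-1/30)*377) = 1/(-69 - 377/200) = 1/(-14177/200) = -200/14177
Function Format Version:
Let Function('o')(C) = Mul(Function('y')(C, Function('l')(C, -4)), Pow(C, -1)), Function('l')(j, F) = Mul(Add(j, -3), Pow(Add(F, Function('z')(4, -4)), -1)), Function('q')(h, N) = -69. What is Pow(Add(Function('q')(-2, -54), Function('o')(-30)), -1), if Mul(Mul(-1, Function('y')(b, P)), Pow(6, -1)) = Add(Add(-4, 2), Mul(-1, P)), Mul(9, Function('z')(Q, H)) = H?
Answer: Rational(-200, 14177) ≈ -0.014107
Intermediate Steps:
Function('z')(Q, H) = Mul(Rational(1, 9), H)
Function('l')(j, F) = Mul(Pow(Add(Rational(-4, 9), F), -1), Add(-3, j)) (Function('l')(j, F) = Mul(Add(j, -3), Pow(Add(F, Mul(Rational(1, 9), -4)), -1)) = Mul(Add(-3, j), Pow(Add(F, Rational(-4, 9)), -1)) = Mul(Add(-3, j), Pow(Add(Rational(-4, 9), F), -1)) = Mul(Pow(Add(Rational(-4, 9), F), -1), Add(-3, j)))
Function('y')(b, P) = Add(12, Mul(6, P)) (Function('y')(b, P) = Mul(-6, Add(Add(-4, 2), Mul(-1, P))) = Mul(-6, Add(-2, Mul(-1, P))) = Add(12, Mul(6, P)))
Function('o')(C) = Mul(Pow(C, -1), Add(Rational(321, 20), Mul(Rational(-27, 20), C))) (Function('o')(C) = Mul(Add(12, Mul(6, Mul(9, Pow(Add(-4, Mul(9, -4)), -1), Add(-3, C)))), Pow(C, -1)) = Mul(Add(12, Mul(6, Mul(9, Pow(Add(-4, -36), -1), Add(-3, C)))), Pow(C, -1)) = Mul(Add(12, Mul(6, Mul(9, Pow(-40, -1), Add(-3, C)))), Pow(C, -1)) = Mul(Add(12, Mul(6, Mul(9, Rational(-1, 40), Add(-3, C)))), Pow(C, -1)) = Mul(Add(12, Mul(6, Add(Rational(27, 40), Mul(Rational(-9, 40), C)))), Pow(C, -1)) = Mul(Add(12, Add(Rational(81, 20), Mul(Rational(-27, 20), C))), Pow(C, -1)) = Mul(Add(Rational(321, 20), Mul(Rational(-27, 20), C)), Pow(C, -1)) = Mul(Pow(C, -1), Add(Rational(321, 20), Mul(Rational(-27, 20), C))))
Pow(Add(Function('q')(-2, -54), Function('o')(-30)), -1) = Pow(Add(-69, Mul(Rational(3, 20), Pow(-30, -1), Add(107, Mul(-9, -30)))), -1) = Pow(Add(-69, Mul(Rational(3, 20), Rational(-1, 30), Add(107, 270))), -1) = Pow(Add(-69, Mul(Rational(3, 20), Rational(-1, 30), 377)), -1) = Pow(Add(-69, Rational(-377, 200)), -1) = Pow(Rational(-14177, 200), -1) = Rational(-200, 14177)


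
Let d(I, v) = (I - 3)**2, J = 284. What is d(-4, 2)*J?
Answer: 13916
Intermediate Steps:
d(I, v) = (-3 + I)**2
d(-4, 2)*J = (-3 - 4)**2*284 = (-7)**2*284 = 49*284 = 13916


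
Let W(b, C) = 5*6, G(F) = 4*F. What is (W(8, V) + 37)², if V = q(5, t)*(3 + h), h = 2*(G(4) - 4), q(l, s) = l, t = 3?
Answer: 4489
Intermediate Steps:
h = 24 (h = 2*(4*4 - 4) = 2*(16 - 4) = 2*12 = 24)
V = 135 (V = 5*(3 + 24) = 5*27 = 135)
W(b, C) = 30
(W(8, V) + 37)² = (30 + 37)² = 67² = 4489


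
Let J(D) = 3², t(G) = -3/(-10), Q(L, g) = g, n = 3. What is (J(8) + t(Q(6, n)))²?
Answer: 8649/100 ≈ 86.490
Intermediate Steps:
t(G) = 3/10 (t(G) = -3*(-⅒) = 3/10)
J(D) = 9
(J(8) + t(Q(6, n)))² = (9 + 3/10)² = (93/10)² = 8649/100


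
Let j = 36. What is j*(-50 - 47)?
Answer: -3492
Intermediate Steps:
j*(-50 - 47) = 36*(-50 - 47) = 36*(-97) = -3492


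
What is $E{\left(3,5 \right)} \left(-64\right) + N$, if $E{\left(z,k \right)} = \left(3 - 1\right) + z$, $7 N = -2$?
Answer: $- \frac{2242}{7} \approx -320.29$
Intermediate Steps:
$N = - \frac{2}{7}$ ($N = \frac{1}{7} \left(-2\right) = - \frac{2}{7} \approx -0.28571$)
$E{\left(z,k \right)} = 2 + z$
$E{\left(3,5 \right)} \left(-64\right) + N = \left(2 + 3\right) \left(-64\right) - \frac{2}{7} = 5 \left(-64\right) - \frac{2}{7} = -320 - \frac{2}{7} = - \frac{2242}{7}$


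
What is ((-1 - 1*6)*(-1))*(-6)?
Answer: -42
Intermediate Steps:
((-1 - 1*6)*(-1))*(-6) = ((-1 - 6)*(-1))*(-6) = -7*(-1)*(-6) = 7*(-6) = -42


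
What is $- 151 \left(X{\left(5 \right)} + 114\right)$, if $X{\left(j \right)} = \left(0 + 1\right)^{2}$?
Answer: $-17365$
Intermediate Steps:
$X{\left(j \right)} = 1$ ($X{\left(j \right)} = 1^{2} = 1$)
$- 151 \left(X{\left(5 \right)} + 114\right) = - 151 \left(1 + 114\right) = \left(-151\right) 115 = -17365$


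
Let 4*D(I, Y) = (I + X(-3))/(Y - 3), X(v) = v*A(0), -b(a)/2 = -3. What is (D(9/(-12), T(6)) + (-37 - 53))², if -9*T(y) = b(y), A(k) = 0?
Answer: 250620561/30976 ≈ 8090.8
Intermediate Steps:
b(a) = 6 (b(a) = -2*(-3) = 6)
T(y) = -⅔ (T(y) = -⅑*6 = -⅔)
X(v) = 0 (X(v) = v*0 = 0)
D(I, Y) = I/(4*(-3 + Y)) (D(I, Y) = ((I + 0)/(Y - 3))/4 = (I/(-3 + Y))/4 = I/(4*(-3 + Y)))
(D(9/(-12), T(6)) + (-37 - 53))² = ((9/(-12))/(4*(-3 - ⅔)) + (-37 - 53))² = ((9*(-1/12))/(4*(-11/3)) - 90)² = ((¼)*(-¾)*(-3/11) - 90)² = (9/176 - 90)² = (-15831/176)² = 250620561/30976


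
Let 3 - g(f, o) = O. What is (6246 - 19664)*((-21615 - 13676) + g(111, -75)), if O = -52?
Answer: 472796648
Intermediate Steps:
g(f, o) = 55 (g(f, o) = 3 - 1*(-52) = 3 + 52 = 55)
(6246 - 19664)*((-21615 - 13676) + g(111, -75)) = (6246 - 19664)*((-21615 - 13676) + 55) = -13418*(-35291 + 55) = -13418*(-35236) = 472796648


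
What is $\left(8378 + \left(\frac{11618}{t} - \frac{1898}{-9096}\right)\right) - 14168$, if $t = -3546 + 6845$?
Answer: $- \frac{86816333665}{15003852} \approx -5786.3$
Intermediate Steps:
$t = 3299$
$\left(8378 + \left(\frac{11618}{t} - \frac{1898}{-9096}\right)\right) - 14168 = \left(8378 + \left(\frac{11618}{3299} - \frac{1898}{-9096}\right)\right) - 14168 = \left(8378 + \left(11618 \cdot \frac{1}{3299} - - \frac{949}{4548}\right)\right) - 14168 = \left(8378 + \left(\frac{11618}{3299} + \frac{949}{4548}\right)\right) - 14168 = \left(8378 + \frac{55969415}{15003852}\right) - 14168 = \frac{125758241471}{15003852} - 14168 = - \frac{86816333665}{15003852}$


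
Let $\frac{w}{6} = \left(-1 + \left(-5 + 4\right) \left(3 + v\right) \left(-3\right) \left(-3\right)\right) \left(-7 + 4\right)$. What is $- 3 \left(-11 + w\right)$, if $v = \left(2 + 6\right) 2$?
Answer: $-9255$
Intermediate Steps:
$v = 16$ ($v = 8 \cdot 2 = 16$)
$w = 3096$ ($w = 6 \left(-1 + \left(-5 + 4\right) \left(3 + 16\right) \left(-3\right) \left(-3\right)\right) \left(-7 + 4\right) = 6 \left(-1 + \left(-1\right) 19 \left(-3\right) \left(-3\right)\right) \left(-3\right) = 6 \left(-1 + \left(-19\right) \left(-3\right) \left(-3\right)\right) \left(-3\right) = 6 \left(-1 + 57 \left(-3\right)\right) \left(-3\right) = 6 \left(-1 - 171\right) \left(-3\right) = 6 \left(\left(-172\right) \left(-3\right)\right) = 6 \cdot 516 = 3096$)
$- 3 \left(-11 + w\right) = - 3 \left(-11 + 3096\right) = \left(-3\right) 3085 = -9255$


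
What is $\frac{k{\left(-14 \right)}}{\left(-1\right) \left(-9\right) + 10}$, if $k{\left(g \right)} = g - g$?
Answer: $0$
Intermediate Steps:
$k{\left(g \right)} = 0$
$\frac{k{\left(-14 \right)}}{\left(-1\right) \left(-9\right) + 10} = \frac{1}{\left(-1\right) \left(-9\right) + 10} \cdot 0 = \frac{1}{9 + 10} \cdot 0 = \frac{1}{19} \cdot 0 = 0$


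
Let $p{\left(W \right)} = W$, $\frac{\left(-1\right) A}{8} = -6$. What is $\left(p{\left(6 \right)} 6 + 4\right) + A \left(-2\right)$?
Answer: $-56$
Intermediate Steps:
$A = 48$ ($A = \left(-8\right) \left(-6\right) = 48$)
$\left(p{\left(6 \right)} 6 + 4\right) + A \left(-2\right) = \left(6 \cdot 6 + 4\right) + 48 \left(-2\right) = \left(36 + 4\right) - 96 = 40 - 96 = -56$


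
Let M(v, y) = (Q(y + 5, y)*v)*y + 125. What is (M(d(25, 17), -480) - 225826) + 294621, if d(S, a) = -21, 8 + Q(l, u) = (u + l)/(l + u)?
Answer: -1640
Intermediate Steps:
Q(l, u) = -7 (Q(l, u) = -8 + (u + l)/(l + u) = -8 + (l + u)/(l + u) = -8 + 1 = -7)
M(v, y) = 125 - 7*v*y (M(v, y) = (-7*v)*y + 125 = -7*v*y + 125 = 125 - 7*v*y)
(M(d(25, 17), -480) - 225826) + 294621 = ((125 - 7*(-21)*(-480)) - 225826) + 294621 = ((125 - 70560) - 225826) + 294621 = (-70435 - 225826) + 294621 = -296261 + 294621 = -1640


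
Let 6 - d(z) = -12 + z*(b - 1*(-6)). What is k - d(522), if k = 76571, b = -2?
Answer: 78641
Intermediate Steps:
d(z) = 18 - 4*z (d(z) = 6 - (-12 + z*(-2 - 1*(-6))) = 6 - (-12 + z*(-2 + 6)) = 6 - (-12 + z*4) = 6 - (-12 + 4*z) = 6 + (12 - 4*z) = 18 - 4*z)
k - d(522) = 76571 - (18 - 4*522) = 76571 - (18 - 2088) = 76571 - 1*(-2070) = 76571 + 2070 = 78641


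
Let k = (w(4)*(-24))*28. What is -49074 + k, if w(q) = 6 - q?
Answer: -50418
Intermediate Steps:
k = -1344 (k = ((6 - 1*4)*(-24))*28 = ((6 - 4)*(-24))*28 = (2*(-24))*28 = -48*28 = -1344)
-49074 + k = -49074 - 1344 = -50418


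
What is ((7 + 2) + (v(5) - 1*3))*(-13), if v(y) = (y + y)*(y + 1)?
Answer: -858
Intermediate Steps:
v(y) = 2*y*(1 + y) (v(y) = (2*y)*(1 + y) = 2*y*(1 + y))
((7 + 2) + (v(5) - 1*3))*(-13) = ((7 + 2) + (2*5*(1 + 5) - 1*3))*(-13) = (9 + (2*5*6 - 3))*(-13) = (9 + (60 - 3))*(-13) = (9 + 57)*(-13) = 66*(-13) = -858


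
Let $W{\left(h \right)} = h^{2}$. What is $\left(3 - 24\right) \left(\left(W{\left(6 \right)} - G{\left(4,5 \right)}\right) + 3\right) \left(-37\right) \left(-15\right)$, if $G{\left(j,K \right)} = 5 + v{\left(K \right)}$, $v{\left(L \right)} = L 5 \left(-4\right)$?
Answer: $-1561770$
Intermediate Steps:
$v{\left(L \right)} = - 20 L$ ($v{\left(L \right)} = 5 L \left(-4\right) = - 20 L$)
$G{\left(j,K \right)} = 5 - 20 K$
$\left(3 - 24\right) \left(\left(W{\left(6 \right)} - G{\left(4,5 \right)}\right) + 3\right) \left(-37\right) \left(-15\right) = \left(3 - 24\right) \left(\left(6^{2} - \left(5 - 100\right)\right) + 3\right) \left(-37\right) \left(-15\right) = \left(3 - 24\right) \left(\left(36 - \left(5 - 100\right)\right) + 3\right) \left(-37\right) \left(-15\right) = - 21 \left(\left(36 - -95\right) + 3\right) \left(-37\right) \left(-15\right) = - 21 \left(\left(36 + 95\right) + 3\right) \left(-37\right) \left(-15\right) = - 21 \left(131 + 3\right) \left(-37\right) \left(-15\right) = \left(-21\right) 134 \left(-37\right) \left(-15\right) = \left(-2814\right) \left(-37\right) \left(-15\right) = 104118 \left(-15\right) = -1561770$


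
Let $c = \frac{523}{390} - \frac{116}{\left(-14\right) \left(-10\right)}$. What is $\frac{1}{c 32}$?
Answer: $\frac{1365}{22384} \approx 0.060981$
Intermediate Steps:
$c = \frac{1399}{2730}$ ($c = 523 \cdot \frac{1}{390} - \frac{116}{140} = \frac{523}{390} - \frac{29}{35} = \frac{1399}{2730} \approx 0.51245$)
$\frac{1}{c 32} = \frac{1}{\frac{1399}{2730} \cdot 32} = \frac{1}{\frac{22384}{1365}} = \frac{1365}{22384}$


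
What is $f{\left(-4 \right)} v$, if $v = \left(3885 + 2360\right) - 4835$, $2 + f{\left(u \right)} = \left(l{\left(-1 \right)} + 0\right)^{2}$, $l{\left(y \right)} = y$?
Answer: $-1410$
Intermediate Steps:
$f{\left(u \right)} = -1$ ($f{\left(u \right)} = -2 + \left(-1 + 0\right)^{2} = -2 + \left(-1\right)^{2} = -2 + 1 = -1$)
$v = 1410$ ($v = 6245 - 4835 = 1410$)
$f{\left(-4 \right)} v = \left(-1\right) 1410 = -1410$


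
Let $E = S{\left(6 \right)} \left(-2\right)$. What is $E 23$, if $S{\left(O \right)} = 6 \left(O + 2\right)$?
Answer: $-2208$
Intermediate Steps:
$S{\left(O \right)} = 12 + 6 O$ ($S{\left(O \right)} = 6 \left(2 + O\right) = 12 + 6 O$)
$E = -96$ ($E = \left(12 + 6 \cdot 6\right) \left(-2\right) = \left(12 + 36\right) \left(-2\right) = 48 \left(-2\right) = -96$)
$E 23 = \left(-96\right) 23 = -2208$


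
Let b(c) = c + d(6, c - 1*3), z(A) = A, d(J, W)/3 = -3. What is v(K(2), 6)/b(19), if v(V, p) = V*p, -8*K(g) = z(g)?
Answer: -3/20 ≈ -0.15000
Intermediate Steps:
d(J, W) = -9 (d(J, W) = 3*(-3) = -9)
K(g) = -g/8
b(c) = -9 + c (b(c) = c - 9 = -9 + c)
v(K(2), 6)/b(19) = (-⅛*2*6)/(-9 + 19) = -¼*6/10 = -3/2*⅒ = -3/20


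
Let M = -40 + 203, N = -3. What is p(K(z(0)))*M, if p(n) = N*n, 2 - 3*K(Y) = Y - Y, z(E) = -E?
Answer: -326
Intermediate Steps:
M = 163
K(Y) = 2/3 (K(Y) = 2/3 - (Y - Y)/3 = 2/3 - 1/3*0 = 2/3 + 0 = 2/3)
p(n) = -3*n
p(K(z(0)))*M = -3*2/3*163 = -2*163 = -326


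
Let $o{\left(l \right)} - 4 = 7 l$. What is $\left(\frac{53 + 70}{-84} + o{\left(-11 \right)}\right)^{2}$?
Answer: $\frac{4347225}{784} \approx 5544.9$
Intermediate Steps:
$o{\left(l \right)} = 4 + 7 l$
$\left(\frac{53 + 70}{-84} + o{\left(-11 \right)}\right)^{2} = \left(\frac{53 + 70}{-84} + \left(4 + 7 \left(-11\right)\right)\right)^{2} = \left(123 \left(- \frac{1}{84}\right) + \left(4 - 77\right)\right)^{2} = \left(- \frac{41}{28} - 73\right)^{2} = \left(- \frac{2085}{28}\right)^{2} = \frac{4347225}{784}$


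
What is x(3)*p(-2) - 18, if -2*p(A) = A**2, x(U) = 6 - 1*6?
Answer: -18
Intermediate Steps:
x(U) = 0 (x(U) = 6 - 6 = 0)
p(A) = -A**2/2
x(3)*p(-2) - 18 = 0*(-1/2*(-2)**2) - 18 = 0*(-1/2*4) - 18 = 0*(-2) - 18 = 0 - 18 = -18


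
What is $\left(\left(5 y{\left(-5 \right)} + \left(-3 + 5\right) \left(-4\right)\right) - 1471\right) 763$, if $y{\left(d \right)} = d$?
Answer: $-1147552$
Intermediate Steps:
$\left(\left(5 y{\left(-5 \right)} + \left(-3 + 5\right) \left(-4\right)\right) - 1471\right) 763 = \left(\left(5 \left(-5\right) + \left(-3 + 5\right) \left(-4\right)\right) - 1471\right) 763 = \left(\left(-25 + 2 \left(-4\right)\right) - 1471\right) 763 = \left(\left(-25 - 8\right) - 1471\right) 763 = \left(-33 - 1471\right) 763 = \left(-1504\right) 763 = -1147552$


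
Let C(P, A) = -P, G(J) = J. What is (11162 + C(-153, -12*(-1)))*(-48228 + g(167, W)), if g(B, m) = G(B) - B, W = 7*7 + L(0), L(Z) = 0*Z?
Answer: -545699820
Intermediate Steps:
L(Z) = 0
W = 49 (W = 7*7 + 0 = 49 + 0 = 49)
g(B, m) = 0 (g(B, m) = B - B = 0)
(11162 + C(-153, -12*(-1)))*(-48228 + g(167, W)) = (11162 - 1*(-153))*(-48228 + 0) = (11162 + 153)*(-48228) = 11315*(-48228) = -545699820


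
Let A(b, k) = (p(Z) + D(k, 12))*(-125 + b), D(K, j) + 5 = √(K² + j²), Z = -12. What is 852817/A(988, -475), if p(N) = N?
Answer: 14497889/194589240 + 852817*√225769/194589240 ≈ 2.1569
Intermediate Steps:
D(K, j) = -5 + √(K² + j²)
A(b, k) = (-125 + b)*(-17 + √(144 + k²)) (A(b, k) = (-12 + (-5 + √(k² + 12²)))*(-125 + b) = (-12 + (-5 + √(k² + 144)))*(-125 + b) = (-12 + (-5 + √(144 + k²)))*(-125 + b) = (-17 + √(144 + k²))*(-125 + b) = (-125 + b)*(-17 + √(144 + k²)))
852817/A(988, -475) = 852817/(2125 - 125*√(144 + (-475)²) - 17*988 + 988*√(144 + (-475)²)) = 852817/(2125 - 125*√(144 + 225625) - 16796 + 988*√(144 + 225625)) = 852817/(2125 - 125*√225769 - 16796 + 988*√225769) = 852817/(-14671 + 863*√225769)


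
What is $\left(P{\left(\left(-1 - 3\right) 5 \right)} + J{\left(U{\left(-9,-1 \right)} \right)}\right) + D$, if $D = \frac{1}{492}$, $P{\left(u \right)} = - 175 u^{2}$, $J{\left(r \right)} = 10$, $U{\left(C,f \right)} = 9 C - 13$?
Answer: $- \frac{34435079}{492} \approx -69990.0$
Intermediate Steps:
$U{\left(C,f \right)} = -13 + 9 C$
$D = \frac{1}{492} \approx 0.0020325$
$\left(P{\left(\left(-1 - 3\right) 5 \right)} + J{\left(U{\left(-9,-1 \right)} \right)}\right) + D = \left(- 175 \left(\left(-1 - 3\right) 5\right)^{2} + 10\right) + \frac{1}{492} = \left(- 175 \left(\left(-4\right) 5\right)^{2} + 10\right) + \frac{1}{492} = \left(- 175 \left(-20\right)^{2} + 10\right) + \frac{1}{492} = \left(\left(-175\right) 400 + 10\right) + \frac{1}{492} = \left(-70000 + 10\right) + \frac{1}{492} = -69990 + \frac{1}{492} = - \frac{34435079}{492}$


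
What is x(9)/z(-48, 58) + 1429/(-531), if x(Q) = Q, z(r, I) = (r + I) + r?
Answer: -59081/20178 ≈ -2.9280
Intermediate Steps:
z(r, I) = I + 2*r (z(r, I) = (I + r) + r = I + 2*r)
x(9)/z(-48, 58) + 1429/(-531) = 9/(58 + 2*(-48)) + 1429/(-531) = 9/(58 - 96) + 1429*(-1/531) = 9/(-38) - 1429/531 = 9*(-1/38) - 1429/531 = -9/38 - 1429/531 = -59081/20178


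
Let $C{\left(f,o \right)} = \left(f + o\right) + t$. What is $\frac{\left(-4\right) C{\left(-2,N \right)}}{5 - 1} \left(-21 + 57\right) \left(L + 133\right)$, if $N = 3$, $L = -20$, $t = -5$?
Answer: $16272$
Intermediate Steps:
$C{\left(f,o \right)} = -5 + f + o$ ($C{\left(f,o \right)} = \left(f + o\right) - 5 = -5 + f + o$)
$\frac{\left(-4\right) C{\left(-2,N \right)}}{5 - 1} \left(-21 + 57\right) \left(L + 133\right) = \frac{\left(-4\right) \left(-5 - 2 + 3\right)}{5 - 1} \left(-21 + 57\right) \left(-20 + 133\right) = \frac{\left(-4\right) \left(-4\right)}{4} \cdot 36 \cdot 113 = 16 \cdot \frac{1}{4} \cdot 4068 = 4 \cdot 4068 = 16272$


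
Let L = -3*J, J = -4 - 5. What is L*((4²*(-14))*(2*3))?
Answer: -36288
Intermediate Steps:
J = -9
L = 27 (L = -3*(-9) = 27)
L*((4²*(-14))*(2*3)) = 27*((4²*(-14))*(2*3)) = 27*((16*(-14))*6) = 27*(-224*6) = 27*(-1344) = -36288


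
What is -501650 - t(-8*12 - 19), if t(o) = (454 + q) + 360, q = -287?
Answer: -502177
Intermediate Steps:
t(o) = 527 (t(o) = (454 - 287) + 360 = 167 + 360 = 527)
-501650 - t(-8*12 - 19) = -501650 - 1*527 = -501650 - 527 = -502177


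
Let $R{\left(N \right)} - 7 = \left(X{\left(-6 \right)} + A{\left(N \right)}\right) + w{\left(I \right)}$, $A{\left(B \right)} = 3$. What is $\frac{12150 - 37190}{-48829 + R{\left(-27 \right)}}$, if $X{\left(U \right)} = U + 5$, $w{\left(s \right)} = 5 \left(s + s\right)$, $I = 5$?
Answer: $\frac{2504}{4877} \approx 0.51343$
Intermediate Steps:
$w{\left(s \right)} = 10 s$ ($w{\left(s \right)} = 5 \cdot 2 s = 10 s$)
$X{\left(U \right)} = 5 + U$
$R{\left(N \right)} = 59$ ($R{\left(N \right)} = 7 + \left(\left(\left(5 - 6\right) + 3\right) + 10 \cdot 5\right) = 7 + \left(\left(-1 + 3\right) + 50\right) = 7 + \left(2 + 50\right) = 7 + 52 = 59$)
$\frac{12150 - 37190}{-48829 + R{\left(-27 \right)}} = \frac{12150 - 37190}{-48829 + 59} = - \frac{25040}{-48770} = \left(-25040\right) \left(- \frac{1}{48770}\right) = \frac{2504}{4877}$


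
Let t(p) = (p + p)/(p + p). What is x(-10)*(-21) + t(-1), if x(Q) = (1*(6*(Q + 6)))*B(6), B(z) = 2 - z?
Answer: -2015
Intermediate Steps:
t(p) = 1 (t(p) = (2*p)/((2*p)) = (2*p)*(1/(2*p)) = 1)
x(Q) = -144 - 24*Q (x(Q) = (1*(6*(Q + 6)))*(2 - 1*6) = (1*(6*(6 + Q)))*(2 - 6) = (1*(36 + 6*Q))*(-4) = (36 + 6*Q)*(-4) = -144 - 24*Q)
x(-10)*(-21) + t(-1) = (-144 - 24*(-10))*(-21) + 1 = (-144 + 240)*(-21) + 1 = 96*(-21) + 1 = -2016 + 1 = -2015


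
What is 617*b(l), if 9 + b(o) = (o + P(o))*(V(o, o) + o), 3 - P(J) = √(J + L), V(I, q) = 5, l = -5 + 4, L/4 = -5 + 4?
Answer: -617 - 2468*I*√5 ≈ -617.0 - 5518.6*I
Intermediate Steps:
L = -4 (L = 4*(-5 + 4) = 4*(-1) = -4)
l = -1
P(J) = 3 - √(-4 + J) (P(J) = 3 - √(J - 4) = 3 - √(-4 + J))
b(o) = -9 + (5 + o)*(3 + o - √(-4 + o)) (b(o) = -9 + (o + (3 - √(-4 + o)))*(5 + o) = -9 + (3 + o - √(-4 + o))*(5 + o) = -9 + (5 + o)*(3 + o - √(-4 + o)))
617*b(l) = 617*(6 + (-1)² - 5*√(-4 - 1) + 8*(-1) - 1*(-1)*√(-4 - 1)) = 617*(6 + 1 - 5*I*√5 - 8 - 1*(-1)*√(-5)) = 617*(6 + 1 - 5*I*√5 - 8 - 1*(-1)*I*√5) = 617*(6 + 1 - 5*I*√5 - 8 + I*√5) = 617*(-1 - 4*I*√5) = -617 - 2468*I*√5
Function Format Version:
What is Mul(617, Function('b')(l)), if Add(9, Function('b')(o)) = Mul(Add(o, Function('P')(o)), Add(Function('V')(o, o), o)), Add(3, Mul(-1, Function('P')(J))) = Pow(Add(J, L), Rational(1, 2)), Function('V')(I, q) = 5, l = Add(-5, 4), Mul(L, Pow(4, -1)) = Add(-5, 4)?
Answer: Add(-617, Mul(-2468, I, Pow(5, Rational(1, 2)))) ≈ Add(-617.00, Mul(-5518.6, I))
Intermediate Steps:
L = -4 (L = Mul(4, Add(-5, 4)) = Mul(4, -1) = -4)
l = -1
Function('P')(J) = Add(3, Mul(-1, Pow(Add(-4, J), Rational(1, 2)))) (Function('P')(J) = Add(3, Mul(-1, Pow(Add(J, -4), Rational(1, 2)))) = Add(3, Mul(-1, Pow(Add(-4, J), Rational(1, 2)))))
Function('b')(o) = Add(-9, Mul(Add(5, o), Add(3, o, Mul(-1, Pow(Add(-4, o), Rational(1, 2)))))) (Function('b')(o) = Add(-9, Mul(Add(o, Add(3, Mul(-1, Pow(Add(-4, o), Rational(1, 2))))), Add(5, o))) = Add(-9, Mul(Add(3, o, Mul(-1, Pow(Add(-4, o), Rational(1, 2)))), Add(5, o))) = Add(-9, Mul(Add(5, o), Add(3, o, Mul(-1, Pow(Add(-4, o), Rational(1, 2)))))))
Mul(617, Function('b')(l)) = Mul(617, Add(6, Pow(-1, 2), Mul(-5, Pow(Add(-4, -1), Rational(1, 2))), Mul(8, -1), Mul(-1, -1, Pow(Add(-4, -1), Rational(1, 2))))) = Mul(617, Add(6, 1, Mul(-5, Pow(-5, Rational(1, 2))), -8, Mul(-1, -1, Pow(-5, Rational(1, 2))))) = Mul(617, Add(6, 1, Mul(-5, Mul(I, Pow(5, Rational(1, 2)))), -8, Mul(-1, -1, Mul(I, Pow(5, Rational(1, 2)))))) = Mul(617, Add(6, 1, Mul(-5, I, Pow(5, Rational(1, 2))), -8, Mul(I, Pow(5, Rational(1, 2))))) = Mul(617, Add(-1, Mul(-4, I, Pow(5, Rational(1, 2))))) = Add(-617, Mul(-2468, I, Pow(5, Rational(1, 2))))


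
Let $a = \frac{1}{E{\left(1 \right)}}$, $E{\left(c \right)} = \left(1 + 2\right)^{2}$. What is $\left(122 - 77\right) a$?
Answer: $5$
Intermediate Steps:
$E{\left(c \right)} = 9$ ($E{\left(c \right)} = 3^{2} = 9$)
$a = \frac{1}{9} \approx 0.11111$
$\left(122 - 77\right) a = \left(122 - 77\right) \frac{1}{9} = 45 \cdot \frac{1}{9} = 5$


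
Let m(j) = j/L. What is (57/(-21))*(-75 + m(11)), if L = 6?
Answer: 8341/42 ≈ 198.60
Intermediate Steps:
m(j) = j/6
(57/(-21))*(-75 + m(11)) = (57/(-21))*(-75 + (⅙)*11) = (57*(-1/21))*(-75 + 11/6) = -19/7*(-439/6) = 8341/42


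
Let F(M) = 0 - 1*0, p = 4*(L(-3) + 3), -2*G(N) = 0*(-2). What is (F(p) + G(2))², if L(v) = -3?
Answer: 0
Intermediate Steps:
G(N) = 0 (G(N) = -0*(-2) = -½*0 = 0)
p = 0 (p = 4*(-3 + 3) = 4*0 = 0)
F(M) = 0 (F(M) = 0 + 0 = 0)
(F(p) + G(2))² = (0 + 0)² = 0² = 0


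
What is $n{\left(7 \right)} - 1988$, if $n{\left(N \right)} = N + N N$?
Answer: $-1932$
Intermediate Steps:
$n{\left(N \right)} = N + N^{2}$
$n{\left(7 \right)} - 1988 = 7 \left(1 + 7\right) - 1988 = 7 \cdot 8 - 1988 = 56 - 1988 = -1932$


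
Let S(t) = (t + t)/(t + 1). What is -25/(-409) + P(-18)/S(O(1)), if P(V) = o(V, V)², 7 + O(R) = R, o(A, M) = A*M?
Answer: 17889685/409 ≈ 43740.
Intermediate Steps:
O(R) = -7 + R
S(t) = 2*t/(1 + t) (S(t) = (2*t)/(1 + t) = 2*t/(1 + t))
P(V) = V⁴ (P(V) = (V*V)² = (V²)² = V⁴)
-25/(-409) + P(-18)/S(O(1)) = -25/(-409) + (-18)⁴/((2*(-7 + 1)/(1 + (-7 + 1)))) = -25*(-1/409) + 104976/((2*(-6)/(1 - 6))) = 25/409 + 104976/((2*(-6)/(-5))) = 25/409 + 104976/((2*(-6)*(-⅕))) = 25/409 + 104976/(12/5) = 25/409 + 104976*(5/12) = 25/409 + 43740 = 17889685/409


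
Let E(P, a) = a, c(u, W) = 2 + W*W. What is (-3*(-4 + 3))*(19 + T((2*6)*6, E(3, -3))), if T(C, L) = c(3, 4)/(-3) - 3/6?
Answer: 75/2 ≈ 37.500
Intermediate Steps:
c(u, W) = 2 + W**2
T(C, L) = -13/2 (T(C, L) = (2 + 4**2)/(-3) - 3/6 = (2 + 16)*(-1/3) - 3*1/6 = 18*(-1/3) - 1/2 = -6 - 1/2 = -13/2)
(-3*(-4 + 3))*(19 + T((2*6)*6, E(3, -3))) = (-3*(-4 + 3))*(19 - 13/2) = -3*(-1)*(25/2) = 3*(25/2) = 75/2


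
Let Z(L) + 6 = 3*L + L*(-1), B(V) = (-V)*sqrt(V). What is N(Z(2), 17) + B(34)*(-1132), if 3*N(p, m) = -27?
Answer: -9 + 38488*sqrt(34) ≈ 2.2441e+5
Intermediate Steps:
B(V) = -V**(3/2)
Z(L) = -6 + 2*L (Z(L) = -6 + (3*L + L*(-1)) = -6 + (3*L - L) = -6 + 2*L)
N(p, m) = -9 (N(p, m) = (1/3)*(-27) = -9)
N(Z(2), 17) + B(34)*(-1132) = -9 - 34**(3/2)*(-1132) = -9 - 34*sqrt(34)*(-1132) = -9 + 38488*sqrt(34)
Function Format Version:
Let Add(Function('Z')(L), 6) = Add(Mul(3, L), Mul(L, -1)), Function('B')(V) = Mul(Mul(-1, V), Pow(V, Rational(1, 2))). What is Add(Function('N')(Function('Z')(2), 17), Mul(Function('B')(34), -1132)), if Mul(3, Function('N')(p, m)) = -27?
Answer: Add(-9, Mul(38488, Pow(34, Rational(1, 2)))) ≈ 2.2441e+5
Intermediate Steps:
Function('B')(V) = Mul(-1, Pow(V, Rational(3, 2)))
Function('Z')(L) = Add(-6, Mul(2, L)) (Function('Z')(L) = Add(-6, Add(Mul(3, L), Mul(L, -1))) = Add(-6, Add(Mul(3, L), Mul(-1, L))) = Add(-6, Mul(2, L)))
Function('N')(p, m) = -9 (Function('N')(p, m) = Mul(Rational(1, 3), -27) = -9)
Add(Function('N')(Function('Z')(2), 17), Mul(Function('B')(34), -1132)) = Add(-9, Mul(Mul(-1, Pow(34, Rational(3, 2))), -1132)) = Add(-9, Mul(Mul(-1, Mul(34, Pow(34, Rational(1, 2)))), -1132)) = Add(-9, Mul(Mul(-34, Pow(34, Rational(1, 2))), -1132)) = Add(-9, Mul(38488, Pow(34, Rational(1, 2))))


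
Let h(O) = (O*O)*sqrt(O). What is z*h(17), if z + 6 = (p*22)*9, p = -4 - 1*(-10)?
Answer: 341598*sqrt(17) ≈ 1.4084e+6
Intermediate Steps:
p = 6 (p = -4 + 10 = 6)
h(O) = O**(5/2) (h(O) = O**2*sqrt(O) = O**(5/2))
z = 1182 (z = -6 + (6*22)*9 = -6 + 132*9 = -6 + 1188 = 1182)
z*h(17) = 1182*17**(5/2) = 1182*(289*sqrt(17)) = 341598*sqrt(17)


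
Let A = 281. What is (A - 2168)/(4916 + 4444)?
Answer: -629/3120 ≈ -0.20160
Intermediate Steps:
(A - 2168)/(4916 + 4444) = (281 - 2168)/(4916 + 4444) = -1887/9360 = -1887*1/9360 = -629/3120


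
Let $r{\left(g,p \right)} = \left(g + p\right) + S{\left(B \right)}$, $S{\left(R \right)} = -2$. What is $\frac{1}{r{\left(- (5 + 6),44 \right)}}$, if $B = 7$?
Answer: $\frac{1}{31} \approx 0.032258$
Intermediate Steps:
$r{\left(g,p \right)} = -2 + g + p$ ($r{\left(g,p \right)} = \left(g + p\right) - 2 = -2 + g + p$)
$\frac{1}{r{\left(- (5 + 6),44 \right)}} = \frac{1}{-2 - \left(5 + 6\right) + 44} = \frac{1}{-2 - 11 + 44} = \frac{1}{31}$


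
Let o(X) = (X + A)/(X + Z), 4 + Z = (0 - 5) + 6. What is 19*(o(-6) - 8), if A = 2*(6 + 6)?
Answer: -190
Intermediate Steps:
A = 24 (A = 2*12 = 24)
Z = -3 (Z = -4 + ((0 - 5) + 6) = -4 + (-5 + 6) = -4 + 1 = -3)
o(X) = (24 + X)/(-3 + X) (o(X) = (X + 24)/(X - 3) = (24 + X)/(-3 + X))
19*(o(-6) - 8) = 19*((24 - 6)/(-3 - 6) - 8) = 19*(18/(-9) - 8) = 19*(-⅑*18 - 8) = 19*(-2 - 8) = 19*(-10) = -190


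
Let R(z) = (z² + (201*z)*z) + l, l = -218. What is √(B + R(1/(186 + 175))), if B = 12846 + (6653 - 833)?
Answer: √2404162010/361 ≈ 135.82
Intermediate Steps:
R(z) = -218 + 202*z² (R(z) = (z² + (201*z)*z) - 218 = (z² + 201*z²) - 218 = 202*z² - 218 = -218 + 202*z²)
B = 18666 (B = 12846 + 5820 = 18666)
√(B + R(1/(186 + 175))) = √(18666 + (-218 + 202*(1/(186 + 175))²)) = √(18666 + (-218 + 202*(1/361)²)) = √(18666 + (-218 + 202*(1/130321))) = √(18666 + (-218 + 202/130321)) = √(18666 - 28409776/130321) = √(2404162010/130321) = √2404162010/361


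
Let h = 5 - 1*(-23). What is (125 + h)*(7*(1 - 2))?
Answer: -1071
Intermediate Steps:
h = 28 (h = 5 + 23 = 28)
(125 + h)*(7*(1 - 2)) = (125 + 28)*(7*(1 - 2)) = 153*(7*(-1)) = 153*(-7) = -1071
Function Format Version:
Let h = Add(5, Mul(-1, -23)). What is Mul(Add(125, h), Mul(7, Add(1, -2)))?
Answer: -1071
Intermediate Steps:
h = 28 (h = Add(5, 23) = 28)
Mul(Add(125, h), Mul(7, Add(1, -2))) = Mul(Add(125, 28), Mul(7, Add(1, -2))) = Mul(153, Mul(7, -1)) = Mul(153, -7) = -1071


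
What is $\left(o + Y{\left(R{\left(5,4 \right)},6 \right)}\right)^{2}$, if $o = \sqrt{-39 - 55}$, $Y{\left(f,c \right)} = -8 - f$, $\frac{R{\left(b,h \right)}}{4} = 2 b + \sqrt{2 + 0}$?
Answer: $\left(48 + 4 \sqrt{2} - i \sqrt{94}\right)^{2} \approx 2785.1 - 1040.4 i$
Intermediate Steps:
$R{\left(b,h \right)} = 4 \sqrt{2} + 8 b$ ($R{\left(b,h \right)} = 4 \left(2 b + \sqrt{2 + 0}\right) = 4 \left(2 b + \sqrt{2}\right) = 4 \left(\sqrt{2} + 2 b\right) = 4 \sqrt{2} + 8 b$)
$o = i \sqrt{94}$ ($o = \sqrt{-94} = i \sqrt{94} \approx 9.6954 i$)
$\left(o + Y{\left(R{\left(5,4 \right)},6 \right)}\right)^{2} = \left(i \sqrt{94} - \left(8 + 40 + 4 \sqrt{2}\right)\right)^{2} = \left(i \sqrt{94} - \left(48 + 4 \sqrt{2}\right)\right)^{2} = \left(-48 - 4 \sqrt{2} + i \sqrt{94}\right)^{2}$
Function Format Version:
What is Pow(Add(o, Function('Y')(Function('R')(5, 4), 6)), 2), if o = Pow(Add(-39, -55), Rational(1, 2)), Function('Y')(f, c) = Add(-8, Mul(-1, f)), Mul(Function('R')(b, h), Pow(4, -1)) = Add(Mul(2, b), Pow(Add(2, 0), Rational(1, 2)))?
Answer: Pow(Add(48, Mul(4, Pow(2, Rational(1, 2))), Mul(-1, I, Pow(94, Rational(1, 2)))), 2) ≈ Add(2785.1, Mul(-1040.4, I))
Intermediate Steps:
Function('R')(b, h) = Add(Mul(4, Pow(2, Rational(1, 2))), Mul(8, b)) (Function('R')(b, h) = Mul(4, Add(Mul(2, b), Pow(Add(2, 0), Rational(1, 2)))) = Mul(4, Add(Mul(2, b), Pow(2, Rational(1, 2)))) = Mul(4, Add(Pow(2, Rational(1, 2)), Mul(2, b))) = Add(Mul(4, Pow(2, Rational(1, 2))), Mul(8, b)))
o = Mul(I, Pow(94, Rational(1, 2))) (o = Pow(-94, Rational(1, 2)) = Mul(I, Pow(94, Rational(1, 2))) ≈ Mul(9.6954, I))
Pow(Add(o, Function('Y')(Function('R')(5, 4), 6)), 2) = Pow(Add(Mul(I, Pow(94, Rational(1, 2))), Add(-8, Mul(-1, Add(Mul(4, Pow(2, Rational(1, 2))), Mul(8, 5))))), 2) = Pow(Add(Mul(I, Pow(94, Rational(1, 2))), Add(-8, Mul(-1, Add(Mul(4, Pow(2, Rational(1, 2))), 40)))), 2) = Pow(Add(Mul(I, Pow(94, Rational(1, 2))), Add(-8, Mul(-1, Add(40, Mul(4, Pow(2, Rational(1, 2))))))), 2) = Pow(Add(Mul(I, Pow(94, Rational(1, 2))), Add(-8, Add(-40, Mul(-4, Pow(2, Rational(1, 2)))))), 2) = Pow(Add(Mul(I, Pow(94, Rational(1, 2))), Add(-48, Mul(-4, Pow(2, Rational(1, 2))))), 2) = Pow(Add(-48, Mul(-4, Pow(2, Rational(1, 2))), Mul(I, Pow(94, Rational(1, 2)))), 2)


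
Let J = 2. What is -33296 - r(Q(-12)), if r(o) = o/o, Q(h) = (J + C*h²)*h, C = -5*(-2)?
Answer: -33297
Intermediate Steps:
C = 10
Q(h) = h*(2 + 10*h²) (Q(h) = (2 + 10*h²)*h = h*(2 + 10*h²))
r(o) = 1
-33296 - r(Q(-12)) = -33296 - 1*1 = -33296 - 1 = -33297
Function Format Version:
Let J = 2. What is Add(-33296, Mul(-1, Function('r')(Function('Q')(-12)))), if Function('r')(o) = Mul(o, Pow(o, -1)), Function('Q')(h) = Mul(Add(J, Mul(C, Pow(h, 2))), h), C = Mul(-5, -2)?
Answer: -33297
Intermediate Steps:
C = 10
Function('Q')(h) = Mul(h, Add(2, Mul(10, Pow(h, 2)))) (Function('Q')(h) = Mul(Add(2, Mul(10, Pow(h, 2))), h) = Mul(h, Add(2, Mul(10, Pow(h, 2)))))
Function('r')(o) = 1
Add(-33296, Mul(-1, Function('r')(Function('Q')(-12)))) = Add(-33296, Mul(-1, 1)) = Add(-33296, -1) = -33297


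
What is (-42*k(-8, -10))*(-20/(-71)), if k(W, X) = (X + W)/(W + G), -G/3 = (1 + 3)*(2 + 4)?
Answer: -189/71 ≈ -2.6620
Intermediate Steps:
G = -72 (G = -3*(1 + 3)*(2 + 4) = -12*6 = -3*24 = -72)
k(W, X) = (W + X)/(-72 + W) (k(W, X) = (X + W)/(W - 72) = (W + X)/(-72 + W))
(-42*k(-8, -10))*(-20/(-71)) = (-42*(-8 - 10)/(-72 - 8))*(-20/(-71)) = (-42*(-18)/(-80))*(-20*(-1/71)) = -(-21)*(-18)/40*(20/71) = -42*9/40*(20/71) = -189/20*20/71 = -189/71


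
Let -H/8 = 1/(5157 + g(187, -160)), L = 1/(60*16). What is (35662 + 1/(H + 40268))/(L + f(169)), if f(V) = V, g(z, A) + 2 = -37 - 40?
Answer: 54691482886725/259181133187 ≈ 211.02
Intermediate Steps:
g(z, A) = -79 (g(z, A) = -2 + (-37 - 40) = -2 - 77 = -79)
L = 1/960 ≈ 0.0010417
H = -4/2539 (H = -8/(5157 - 79) = -8/5078 = -8*1/5078 = -4/2539 ≈ -0.0015754)
(35662 + 1/(H + 40268))/(L + f(169)) = (35662 + 1/(-4/2539 + 40268))/(1/960 + 169) = (35662 + 1/(102240448/2539))/(162241/960) = (35662 + 2539/102240448)*(960/162241) = (3646098859115/102240448)*(960/162241) = 54691482886725/259181133187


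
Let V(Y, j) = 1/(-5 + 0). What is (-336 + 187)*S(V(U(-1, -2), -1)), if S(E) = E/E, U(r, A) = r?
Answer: -149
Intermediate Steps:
V(Y, j) = -⅕ (V(Y, j) = 1/(-5) = -⅕)
S(E) = 1
(-336 + 187)*S(V(U(-1, -2), -1)) = (-336 + 187)*1 = -149*1 = -149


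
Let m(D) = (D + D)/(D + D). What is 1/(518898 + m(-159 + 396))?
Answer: 1/518899 ≈ 1.9272e-6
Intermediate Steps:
m(D) = 1 (m(D) = (2*D)/((2*D)) = (2*D)*(1/(2*D)) = 1)
1/(518898 + m(-159 + 396)) = 1/(518898 + 1) = 1/518899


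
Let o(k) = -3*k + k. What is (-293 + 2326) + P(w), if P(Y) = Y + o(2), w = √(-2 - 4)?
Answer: 2029 + I*√6 ≈ 2029.0 + 2.4495*I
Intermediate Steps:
o(k) = -2*k
w = I*√6 (w = √(-6) = I*√6 ≈ 2.4495*I)
P(Y) = -4 + Y (P(Y) = Y - 2*2 = Y - 4 = -4 + Y)
(-293 + 2326) + P(w) = (-293 + 2326) + (-4 + I*√6) = 2033 + (-4 + I*√6) = 2029 + I*√6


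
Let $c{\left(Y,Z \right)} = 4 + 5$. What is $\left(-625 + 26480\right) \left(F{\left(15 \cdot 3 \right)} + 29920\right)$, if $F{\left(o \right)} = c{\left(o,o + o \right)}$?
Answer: $773814295$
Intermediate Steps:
$c{\left(Y,Z \right)} = 9$
$F{\left(o \right)} = 9$
$\left(-625 + 26480\right) \left(F{\left(15 \cdot 3 \right)} + 29920\right) = \left(-625 + 26480\right) \left(9 + 29920\right) = 25855 \cdot 29929 = 773814295$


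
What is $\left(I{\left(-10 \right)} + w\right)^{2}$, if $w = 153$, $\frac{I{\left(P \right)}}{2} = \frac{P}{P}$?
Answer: $24025$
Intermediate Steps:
$I{\left(P \right)} = 2$ ($I{\left(P \right)} = 2 \frac{P}{P} = 2 \cdot 1 = 2$)
$\left(I{\left(-10 \right)} + w\right)^{2} = \left(2 + 153\right)^{2} = 155^{2} = 24025$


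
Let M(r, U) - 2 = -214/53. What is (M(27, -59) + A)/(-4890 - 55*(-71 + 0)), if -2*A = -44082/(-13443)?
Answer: 873339/233930605 ≈ 0.0037333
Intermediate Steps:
M(r, U) = -108/53 (M(r, U) = 2 - 214/53 = -108/53)
A = -7347/4481 (A = -(-22041)/(-13443) = -(-22041)*(-1)/13443 = -1/2*14694/4481 = -7347/4481 ≈ -1.6396)
(M(27, -59) + A)/(-4890 - 55*(-71 + 0)) = (-108/53 - 7347/4481)/(-4890 - 55*(-71 + 0)) = -873339/(237493*(-4890 - 55*(-71))) = -873339/(237493*(-4890 + 3905)) = -873339/237493/(-985) = -873339/237493*(-1/985) = 873339/233930605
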